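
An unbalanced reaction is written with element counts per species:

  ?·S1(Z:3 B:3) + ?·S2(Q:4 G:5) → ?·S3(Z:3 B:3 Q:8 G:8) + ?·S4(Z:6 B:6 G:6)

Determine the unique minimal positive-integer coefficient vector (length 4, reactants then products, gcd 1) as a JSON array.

Z: 5·3+6·0 = 15 | 3·3+1·6 = 15
B: 5·3+6·0 = 15 | 3·3+1·6 = 15
Q: 5·0+6·4 = 24 | 3·8+1·0 = 24
G: 5·0+6·5 = 30 | 3·8+1·6 = 30
gcd(5,6,3,1) = 1

Coefficients: [5, 6, 3, 1]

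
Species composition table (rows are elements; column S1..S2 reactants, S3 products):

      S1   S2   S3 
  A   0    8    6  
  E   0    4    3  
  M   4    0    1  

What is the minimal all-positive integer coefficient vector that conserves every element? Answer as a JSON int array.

Coefficients: [1, 3, 4]

A: 1·0+3·8 = 24 | 4·6 = 24
E: 1·0+3·4 = 12 | 4·3 = 12
M: 1·4+3·0 = 4 | 4·1 = 4
gcd(1,3,4) = 1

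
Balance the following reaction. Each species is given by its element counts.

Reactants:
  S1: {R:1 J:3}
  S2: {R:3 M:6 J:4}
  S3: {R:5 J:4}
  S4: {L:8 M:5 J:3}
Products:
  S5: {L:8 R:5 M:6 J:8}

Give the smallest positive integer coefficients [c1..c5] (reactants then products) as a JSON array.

Coefficients: [2, 1, 5, 6, 6]

L: 2·0+1·0+5·0+6·8 = 48 | 6·8 = 48
R: 2·1+1·3+5·5+6·0 = 30 | 6·5 = 30
M: 2·0+1·6+5·0+6·5 = 36 | 6·6 = 36
J: 2·3+1·4+5·4+6·3 = 48 | 6·8 = 48
gcd(2,1,5,6,6) = 1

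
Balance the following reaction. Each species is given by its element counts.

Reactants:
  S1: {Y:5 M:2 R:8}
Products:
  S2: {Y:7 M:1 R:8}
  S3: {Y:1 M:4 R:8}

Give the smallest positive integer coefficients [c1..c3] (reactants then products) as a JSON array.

Y: 3·5 = 15 | 2·7+1·1 = 15
M: 3·2 = 6 | 2·1+1·4 = 6
R: 3·8 = 24 | 2·8+1·8 = 24
gcd(3,2,1) = 1

Coefficients: [3, 2, 1]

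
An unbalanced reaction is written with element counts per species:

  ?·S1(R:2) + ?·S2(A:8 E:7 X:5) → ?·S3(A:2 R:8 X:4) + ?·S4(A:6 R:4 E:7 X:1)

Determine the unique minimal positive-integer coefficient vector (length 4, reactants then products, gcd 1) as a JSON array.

Coefficients: [6, 1, 1, 1]

A: 6·0+1·8 = 8 | 1·2+1·6 = 8
R: 6·2+1·0 = 12 | 1·8+1·4 = 12
E: 6·0+1·7 = 7 | 1·0+1·7 = 7
X: 6·0+1·5 = 5 | 1·4+1·1 = 5
gcd(6,1,1,1) = 1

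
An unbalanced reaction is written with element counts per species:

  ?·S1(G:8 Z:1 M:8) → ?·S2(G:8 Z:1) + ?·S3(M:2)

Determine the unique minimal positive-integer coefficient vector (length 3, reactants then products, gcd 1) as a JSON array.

G: 1·8 = 8 | 1·8+4·0 = 8
Z: 1·1 = 1 | 1·1+4·0 = 1
M: 1·8 = 8 | 1·0+4·2 = 8
gcd(1,1,4) = 1

Coefficients: [1, 1, 4]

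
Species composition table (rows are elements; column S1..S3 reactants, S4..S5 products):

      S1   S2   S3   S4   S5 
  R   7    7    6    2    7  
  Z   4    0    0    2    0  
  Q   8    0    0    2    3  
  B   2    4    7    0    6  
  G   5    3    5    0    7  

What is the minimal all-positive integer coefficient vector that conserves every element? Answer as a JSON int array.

Coefficients: [3, 1, 2, 6, 4]

R: 3·7+1·7+2·6 = 40 | 6·2+4·7 = 40
Z: 3·4+1·0+2·0 = 12 | 6·2+4·0 = 12
Q: 3·8+1·0+2·0 = 24 | 6·2+4·3 = 24
B: 3·2+1·4+2·7 = 24 | 6·0+4·6 = 24
G: 3·5+1·3+2·5 = 28 | 6·0+4·7 = 28
gcd(3,1,2,6,4) = 1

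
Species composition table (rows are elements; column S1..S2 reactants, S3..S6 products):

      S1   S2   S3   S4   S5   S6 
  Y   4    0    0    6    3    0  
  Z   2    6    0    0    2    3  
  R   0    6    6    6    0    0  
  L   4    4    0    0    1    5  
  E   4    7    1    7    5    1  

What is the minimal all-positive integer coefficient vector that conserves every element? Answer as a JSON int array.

Y: 6·4+3·0 = 24 | 2·0+1·6+6·3+6·0 = 24
Z: 6·2+3·6 = 30 | 2·0+1·0+6·2+6·3 = 30
R: 6·0+3·6 = 18 | 2·6+1·6+6·0+6·0 = 18
L: 6·4+3·4 = 36 | 2·0+1·0+6·1+6·5 = 36
E: 6·4+3·7 = 45 | 2·1+1·7+6·5+6·1 = 45
gcd(6,3,2,1,6,6) = 1

Coefficients: [6, 3, 2, 1, 6, 6]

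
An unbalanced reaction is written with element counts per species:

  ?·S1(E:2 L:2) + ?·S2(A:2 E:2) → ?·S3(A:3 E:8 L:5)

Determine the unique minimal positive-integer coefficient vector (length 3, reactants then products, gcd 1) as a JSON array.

A: 5·0+3·2 = 6 | 2·3 = 6
E: 5·2+3·2 = 16 | 2·8 = 16
L: 5·2+3·0 = 10 | 2·5 = 10
gcd(5,3,2) = 1

Coefficients: [5, 3, 2]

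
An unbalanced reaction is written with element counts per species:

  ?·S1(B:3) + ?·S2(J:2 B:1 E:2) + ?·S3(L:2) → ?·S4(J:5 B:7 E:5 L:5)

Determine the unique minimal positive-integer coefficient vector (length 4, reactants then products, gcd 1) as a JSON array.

Coefficients: [3, 5, 5, 2]

J: 3·0+5·2+5·0 = 10 | 2·5 = 10
B: 3·3+5·1+5·0 = 14 | 2·7 = 14
E: 3·0+5·2+5·0 = 10 | 2·5 = 10
L: 3·0+5·0+5·2 = 10 | 2·5 = 10
gcd(3,5,5,2) = 1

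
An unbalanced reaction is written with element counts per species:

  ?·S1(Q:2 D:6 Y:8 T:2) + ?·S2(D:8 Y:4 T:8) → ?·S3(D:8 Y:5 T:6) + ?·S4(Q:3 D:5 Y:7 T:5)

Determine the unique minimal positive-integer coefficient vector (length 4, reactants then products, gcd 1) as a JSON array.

Q: 3·2+5·0 = 6 | 6·0+2·3 = 6
D: 3·6+5·8 = 58 | 6·8+2·5 = 58
Y: 3·8+5·4 = 44 | 6·5+2·7 = 44
T: 3·2+5·8 = 46 | 6·6+2·5 = 46
gcd(3,5,6,2) = 1

Coefficients: [3, 5, 6, 2]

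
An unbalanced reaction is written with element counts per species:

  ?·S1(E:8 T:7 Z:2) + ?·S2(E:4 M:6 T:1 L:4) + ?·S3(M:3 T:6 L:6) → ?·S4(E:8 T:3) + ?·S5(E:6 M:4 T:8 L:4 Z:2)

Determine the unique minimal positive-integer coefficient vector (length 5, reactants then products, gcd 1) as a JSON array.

Coefficients: [6, 3, 2, 3, 6]

E: 6·8+3·4+2·0 = 60 | 3·8+6·6 = 60
M: 6·0+3·6+2·3 = 24 | 3·0+6·4 = 24
T: 6·7+3·1+2·6 = 57 | 3·3+6·8 = 57
L: 6·0+3·4+2·6 = 24 | 3·0+6·4 = 24
Z: 6·2+3·0+2·0 = 12 | 3·0+6·2 = 12
gcd(6,3,2,3,6) = 1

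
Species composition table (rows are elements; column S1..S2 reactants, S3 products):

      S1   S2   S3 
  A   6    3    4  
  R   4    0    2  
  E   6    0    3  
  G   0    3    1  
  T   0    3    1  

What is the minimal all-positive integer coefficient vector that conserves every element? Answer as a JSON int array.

A: 3·6+2·3 = 24 | 6·4 = 24
R: 3·4+2·0 = 12 | 6·2 = 12
E: 3·6+2·0 = 18 | 6·3 = 18
G: 3·0+2·3 = 6 | 6·1 = 6
T: 3·0+2·3 = 6 | 6·1 = 6
gcd(3,2,6) = 1

Coefficients: [3, 2, 6]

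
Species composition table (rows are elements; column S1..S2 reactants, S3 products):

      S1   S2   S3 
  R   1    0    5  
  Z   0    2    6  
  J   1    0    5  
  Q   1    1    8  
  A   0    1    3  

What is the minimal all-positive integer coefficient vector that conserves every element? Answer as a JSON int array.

R: 5·1+3·0 = 5 | 1·5 = 5
Z: 5·0+3·2 = 6 | 1·6 = 6
J: 5·1+3·0 = 5 | 1·5 = 5
Q: 5·1+3·1 = 8 | 1·8 = 8
A: 5·0+3·1 = 3 | 1·3 = 3
gcd(5,3,1) = 1

Coefficients: [5, 3, 1]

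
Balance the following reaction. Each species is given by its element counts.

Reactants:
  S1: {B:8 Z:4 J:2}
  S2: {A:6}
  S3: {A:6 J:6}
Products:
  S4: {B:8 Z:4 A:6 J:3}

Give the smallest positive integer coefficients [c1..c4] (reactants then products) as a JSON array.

Coefficients: [6, 5, 1, 6]

B: 6·8+5·0+1·0 = 48 | 6·8 = 48
Z: 6·4+5·0+1·0 = 24 | 6·4 = 24
A: 6·0+5·6+1·6 = 36 | 6·6 = 36
J: 6·2+5·0+1·6 = 18 | 6·3 = 18
gcd(6,5,1,6) = 1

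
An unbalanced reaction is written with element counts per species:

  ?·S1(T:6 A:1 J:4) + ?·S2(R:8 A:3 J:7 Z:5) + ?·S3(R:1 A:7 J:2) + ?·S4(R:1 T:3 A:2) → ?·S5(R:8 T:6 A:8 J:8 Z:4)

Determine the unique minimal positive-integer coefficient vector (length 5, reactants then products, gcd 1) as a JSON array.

Coefficients: [2, 4, 2, 6, 5]

R: 2·0+4·8+2·1+6·1 = 40 | 5·8 = 40
T: 2·6+4·0+2·0+6·3 = 30 | 5·6 = 30
A: 2·1+4·3+2·7+6·2 = 40 | 5·8 = 40
J: 2·4+4·7+2·2+6·0 = 40 | 5·8 = 40
Z: 2·0+4·5+2·0+6·0 = 20 | 5·4 = 20
gcd(2,4,2,6,5) = 1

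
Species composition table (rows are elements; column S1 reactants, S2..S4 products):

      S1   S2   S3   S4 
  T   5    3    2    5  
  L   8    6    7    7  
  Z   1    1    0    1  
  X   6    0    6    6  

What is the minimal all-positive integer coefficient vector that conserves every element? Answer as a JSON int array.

Coefficients: [6, 1, 1, 5]

T: 6·5 = 30 | 1·3+1·2+5·5 = 30
L: 6·8 = 48 | 1·6+1·7+5·7 = 48
Z: 6·1 = 6 | 1·1+1·0+5·1 = 6
X: 6·6 = 36 | 1·0+1·6+5·6 = 36
gcd(6,1,1,5) = 1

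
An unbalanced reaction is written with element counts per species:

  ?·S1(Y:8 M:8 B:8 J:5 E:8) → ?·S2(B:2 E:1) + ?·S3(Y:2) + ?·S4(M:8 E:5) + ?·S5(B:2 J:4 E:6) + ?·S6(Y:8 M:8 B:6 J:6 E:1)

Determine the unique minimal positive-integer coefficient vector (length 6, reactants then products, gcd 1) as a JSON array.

Y: 2·8 = 16 | 4·0+4·2+1·0+1·0+1·8 = 16
M: 2·8 = 16 | 4·0+4·0+1·8+1·0+1·8 = 16
B: 2·8 = 16 | 4·2+4·0+1·0+1·2+1·6 = 16
J: 2·5 = 10 | 4·0+4·0+1·0+1·4+1·6 = 10
E: 2·8 = 16 | 4·1+4·0+1·5+1·6+1·1 = 16
gcd(2,4,4,1,1,1) = 1

Coefficients: [2, 4, 4, 1, 1, 1]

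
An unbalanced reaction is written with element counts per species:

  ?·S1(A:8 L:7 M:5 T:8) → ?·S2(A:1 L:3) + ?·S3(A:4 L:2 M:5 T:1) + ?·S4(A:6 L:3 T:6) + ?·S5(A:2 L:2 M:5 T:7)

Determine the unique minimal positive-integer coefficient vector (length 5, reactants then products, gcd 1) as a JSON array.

Coefficients: [6, 6, 3, 4, 3]

A: 6·8 = 48 | 6·1+3·4+4·6+3·2 = 48
L: 6·7 = 42 | 6·3+3·2+4·3+3·2 = 42
M: 6·5 = 30 | 6·0+3·5+4·0+3·5 = 30
T: 6·8 = 48 | 6·0+3·1+4·6+3·7 = 48
gcd(6,6,3,4,3) = 1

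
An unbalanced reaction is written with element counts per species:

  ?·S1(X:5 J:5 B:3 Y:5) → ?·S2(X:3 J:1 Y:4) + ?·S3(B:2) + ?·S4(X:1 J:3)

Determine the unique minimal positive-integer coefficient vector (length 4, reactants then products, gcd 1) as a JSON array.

Coefficients: [4, 5, 6, 5]

X: 4·5 = 20 | 5·3+6·0+5·1 = 20
J: 4·5 = 20 | 5·1+6·0+5·3 = 20
B: 4·3 = 12 | 5·0+6·2+5·0 = 12
Y: 4·5 = 20 | 5·4+6·0+5·0 = 20
gcd(4,5,6,5) = 1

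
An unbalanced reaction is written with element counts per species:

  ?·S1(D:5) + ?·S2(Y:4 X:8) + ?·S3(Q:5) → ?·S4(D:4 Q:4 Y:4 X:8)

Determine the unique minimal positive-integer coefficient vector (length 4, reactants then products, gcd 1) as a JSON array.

D: 4·5+5·0+4·0 = 20 | 5·4 = 20
Q: 4·0+5·0+4·5 = 20 | 5·4 = 20
Y: 4·0+5·4+4·0 = 20 | 5·4 = 20
X: 4·0+5·8+4·0 = 40 | 5·8 = 40
gcd(4,5,4,5) = 1

Coefficients: [4, 5, 4, 5]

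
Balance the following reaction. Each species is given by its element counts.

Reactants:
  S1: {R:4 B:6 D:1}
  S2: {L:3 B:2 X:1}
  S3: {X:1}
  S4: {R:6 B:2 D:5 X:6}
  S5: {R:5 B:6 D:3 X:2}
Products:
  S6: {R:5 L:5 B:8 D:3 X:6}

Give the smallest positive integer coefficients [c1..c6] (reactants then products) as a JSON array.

R: 1·4+5·0+5·0+1·6+1·5 = 15 | 3·5 = 15
L: 1·0+5·3+5·0+1·0+1·0 = 15 | 3·5 = 15
B: 1·6+5·2+5·0+1·2+1·6 = 24 | 3·8 = 24
D: 1·1+5·0+5·0+1·5+1·3 = 9 | 3·3 = 9
X: 1·0+5·1+5·1+1·6+1·2 = 18 | 3·6 = 18
gcd(1,5,5,1,1,3) = 1

Coefficients: [1, 5, 5, 1, 1, 3]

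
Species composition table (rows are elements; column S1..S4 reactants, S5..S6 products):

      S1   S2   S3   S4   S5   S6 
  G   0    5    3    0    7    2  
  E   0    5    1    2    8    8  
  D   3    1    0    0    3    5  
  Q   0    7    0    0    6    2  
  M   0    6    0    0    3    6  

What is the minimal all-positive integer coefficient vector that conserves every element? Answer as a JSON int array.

G: 3·0+2·5+2·3+6·0 = 16 | 2·7+1·2 = 16
E: 3·0+2·5+2·1+6·2 = 24 | 2·8+1·8 = 24
D: 3·3+2·1+2·0+6·0 = 11 | 2·3+1·5 = 11
Q: 3·0+2·7+2·0+6·0 = 14 | 2·6+1·2 = 14
M: 3·0+2·6+2·0+6·0 = 12 | 2·3+1·6 = 12
gcd(3,2,2,6,2,1) = 1

Coefficients: [3, 2, 2, 6, 2, 1]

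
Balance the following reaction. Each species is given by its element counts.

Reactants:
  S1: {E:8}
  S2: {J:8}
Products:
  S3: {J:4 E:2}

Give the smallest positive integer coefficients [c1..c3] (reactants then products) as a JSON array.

J: 1·0+2·8 = 16 | 4·4 = 16
E: 1·8+2·0 = 8 | 4·2 = 8
gcd(1,2,4) = 1

Coefficients: [1, 2, 4]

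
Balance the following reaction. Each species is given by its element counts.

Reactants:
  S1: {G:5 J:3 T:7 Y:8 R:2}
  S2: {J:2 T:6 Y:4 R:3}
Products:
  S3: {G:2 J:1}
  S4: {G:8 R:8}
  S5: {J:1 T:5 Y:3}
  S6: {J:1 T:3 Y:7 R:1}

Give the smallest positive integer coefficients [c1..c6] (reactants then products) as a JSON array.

G: 4·5+1·0 = 20 | 6·2+1·8+5·0+3·0 = 20
J: 4·3+1·2 = 14 | 6·1+1·0+5·1+3·1 = 14
T: 4·7+1·6 = 34 | 6·0+1·0+5·5+3·3 = 34
Y: 4·8+1·4 = 36 | 6·0+1·0+5·3+3·7 = 36
R: 4·2+1·3 = 11 | 6·0+1·8+5·0+3·1 = 11
gcd(4,1,6,1,5,3) = 1

Coefficients: [4, 1, 6, 1, 5, 3]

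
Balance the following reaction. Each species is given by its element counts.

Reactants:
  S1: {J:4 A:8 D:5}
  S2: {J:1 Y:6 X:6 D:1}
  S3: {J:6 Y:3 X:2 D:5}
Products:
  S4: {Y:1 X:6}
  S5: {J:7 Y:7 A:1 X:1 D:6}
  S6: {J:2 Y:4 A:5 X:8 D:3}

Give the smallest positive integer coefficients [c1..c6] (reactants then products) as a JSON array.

Coefficients: [3, 6, 3, 1, 4, 4]

J: 3·4+6·1+3·6 = 36 | 1·0+4·7+4·2 = 36
Y: 3·0+6·6+3·3 = 45 | 1·1+4·7+4·4 = 45
A: 3·8+6·0+3·0 = 24 | 1·0+4·1+4·5 = 24
X: 3·0+6·6+3·2 = 42 | 1·6+4·1+4·8 = 42
D: 3·5+6·1+3·5 = 36 | 1·0+4·6+4·3 = 36
gcd(3,6,3,1,4,4) = 1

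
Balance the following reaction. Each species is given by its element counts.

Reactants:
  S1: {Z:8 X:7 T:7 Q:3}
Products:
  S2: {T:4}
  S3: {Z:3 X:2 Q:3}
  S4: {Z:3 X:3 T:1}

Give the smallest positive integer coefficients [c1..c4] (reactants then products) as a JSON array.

Coefficients: [3, 4, 3, 5]

Z: 3·8 = 24 | 4·0+3·3+5·3 = 24
X: 3·7 = 21 | 4·0+3·2+5·3 = 21
T: 3·7 = 21 | 4·4+3·0+5·1 = 21
Q: 3·3 = 9 | 4·0+3·3+5·0 = 9
gcd(3,4,3,5) = 1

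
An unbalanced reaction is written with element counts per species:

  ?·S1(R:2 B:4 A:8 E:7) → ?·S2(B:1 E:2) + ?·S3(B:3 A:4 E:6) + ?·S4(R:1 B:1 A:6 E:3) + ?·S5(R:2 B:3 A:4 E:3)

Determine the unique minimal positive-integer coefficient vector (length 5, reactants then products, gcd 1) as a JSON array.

R: 5·2 = 10 | 4·0+1·0+4·1+3·2 = 10
B: 5·4 = 20 | 4·1+1·3+4·1+3·3 = 20
A: 5·8 = 40 | 4·0+1·4+4·6+3·4 = 40
E: 5·7 = 35 | 4·2+1·6+4·3+3·3 = 35
gcd(5,4,1,4,3) = 1

Coefficients: [5, 4, 1, 4, 3]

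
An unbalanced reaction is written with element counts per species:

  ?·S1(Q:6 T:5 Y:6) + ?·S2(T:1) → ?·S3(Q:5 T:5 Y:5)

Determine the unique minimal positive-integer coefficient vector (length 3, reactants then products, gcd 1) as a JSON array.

Coefficients: [5, 5, 6]

Q: 5·6+5·0 = 30 | 6·5 = 30
T: 5·5+5·1 = 30 | 6·5 = 30
Y: 5·6+5·0 = 30 | 6·5 = 30
gcd(5,5,6) = 1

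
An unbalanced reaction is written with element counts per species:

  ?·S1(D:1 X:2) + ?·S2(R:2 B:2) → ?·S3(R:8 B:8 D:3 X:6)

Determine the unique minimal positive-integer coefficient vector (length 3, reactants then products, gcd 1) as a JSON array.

Coefficients: [3, 4, 1]

R: 3·0+4·2 = 8 | 1·8 = 8
B: 3·0+4·2 = 8 | 1·8 = 8
D: 3·1+4·0 = 3 | 1·3 = 3
X: 3·2+4·0 = 6 | 1·6 = 6
gcd(3,4,1) = 1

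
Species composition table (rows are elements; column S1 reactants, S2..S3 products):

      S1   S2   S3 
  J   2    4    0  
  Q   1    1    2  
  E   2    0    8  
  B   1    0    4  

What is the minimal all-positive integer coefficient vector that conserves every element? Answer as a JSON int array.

Coefficients: [4, 2, 1]

J: 4·2 = 8 | 2·4+1·0 = 8
Q: 4·1 = 4 | 2·1+1·2 = 4
E: 4·2 = 8 | 2·0+1·8 = 8
B: 4·1 = 4 | 2·0+1·4 = 4
gcd(4,2,1) = 1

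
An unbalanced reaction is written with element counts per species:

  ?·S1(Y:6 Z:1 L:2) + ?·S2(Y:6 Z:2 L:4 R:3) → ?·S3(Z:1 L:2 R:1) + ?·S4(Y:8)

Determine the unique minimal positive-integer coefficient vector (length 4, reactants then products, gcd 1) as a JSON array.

Coefficients: [2, 2, 6, 3]

Y: 2·6+2·6 = 24 | 6·0+3·8 = 24
Z: 2·1+2·2 = 6 | 6·1+3·0 = 6
L: 2·2+2·4 = 12 | 6·2+3·0 = 12
R: 2·0+2·3 = 6 | 6·1+3·0 = 6
gcd(2,2,6,3) = 1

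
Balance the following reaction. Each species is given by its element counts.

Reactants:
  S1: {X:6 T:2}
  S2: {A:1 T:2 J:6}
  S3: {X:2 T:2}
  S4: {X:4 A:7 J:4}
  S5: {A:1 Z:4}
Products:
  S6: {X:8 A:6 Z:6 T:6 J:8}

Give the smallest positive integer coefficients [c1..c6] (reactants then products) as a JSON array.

X: 1·6+2·0+3·2+1·4+3·0 = 16 | 2·8 = 16
A: 1·0+2·1+3·0+1·7+3·1 = 12 | 2·6 = 12
Z: 1·0+2·0+3·0+1·0+3·4 = 12 | 2·6 = 12
T: 1·2+2·2+3·2+1·0+3·0 = 12 | 2·6 = 12
J: 1·0+2·6+3·0+1·4+3·0 = 16 | 2·8 = 16
gcd(1,2,3,1,3,2) = 1

Coefficients: [1, 2, 3, 1, 3, 2]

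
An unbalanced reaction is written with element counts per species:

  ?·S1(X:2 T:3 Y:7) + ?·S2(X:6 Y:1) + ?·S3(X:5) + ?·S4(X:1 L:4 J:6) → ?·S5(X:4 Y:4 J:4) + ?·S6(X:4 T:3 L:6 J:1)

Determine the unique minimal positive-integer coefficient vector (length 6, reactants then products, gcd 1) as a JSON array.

X: 2·2+2·6+1·5+3·1 = 24 | 4·4+2·4 = 24
T: 2·3+2·0+1·0+3·0 = 6 | 4·0+2·3 = 6
L: 2·0+2·0+1·0+3·4 = 12 | 4·0+2·6 = 12
Y: 2·7+2·1+1·0+3·0 = 16 | 4·4+2·0 = 16
J: 2·0+2·0+1·0+3·6 = 18 | 4·4+2·1 = 18
gcd(2,2,1,3,4,2) = 1

Coefficients: [2, 2, 1, 3, 4, 2]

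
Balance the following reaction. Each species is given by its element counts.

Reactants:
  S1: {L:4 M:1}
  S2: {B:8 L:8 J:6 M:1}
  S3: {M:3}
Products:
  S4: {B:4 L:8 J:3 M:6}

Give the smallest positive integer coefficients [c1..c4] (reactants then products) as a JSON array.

Coefficients: [2, 1, 3, 2]

B: 2·0+1·8+3·0 = 8 | 2·4 = 8
L: 2·4+1·8+3·0 = 16 | 2·8 = 16
J: 2·0+1·6+3·0 = 6 | 2·3 = 6
M: 2·1+1·1+3·3 = 12 | 2·6 = 12
gcd(2,1,3,2) = 1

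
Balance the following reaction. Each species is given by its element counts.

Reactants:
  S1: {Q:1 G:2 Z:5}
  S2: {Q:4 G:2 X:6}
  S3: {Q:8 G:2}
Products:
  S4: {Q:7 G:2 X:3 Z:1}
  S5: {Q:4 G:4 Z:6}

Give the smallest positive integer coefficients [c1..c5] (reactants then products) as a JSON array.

Coefficients: [6, 3, 5, 6, 4]

Q: 6·1+3·4+5·8 = 58 | 6·7+4·4 = 58
G: 6·2+3·2+5·2 = 28 | 6·2+4·4 = 28
X: 6·0+3·6+5·0 = 18 | 6·3+4·0 = 18
Z: 6·5+3·0+5·0 = 30 | 6·1+4·6 = 30
gcd(6,3,5,6,4) = 1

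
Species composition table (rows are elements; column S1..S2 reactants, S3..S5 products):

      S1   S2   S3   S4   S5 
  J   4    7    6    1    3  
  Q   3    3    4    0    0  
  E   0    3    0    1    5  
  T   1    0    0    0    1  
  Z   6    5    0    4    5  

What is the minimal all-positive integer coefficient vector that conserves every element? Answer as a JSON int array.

Coefficients: [1, 3, 3, 4, 1]

J: 1·4+3·7 = 25 | 3·6+4·1+1·3 = 25
Q: 1·3+3·3 = 12 | 3·4+4·0+1·0 = 12
E: 1·0+3·3 = 9 | 3·0+4·1+1·5 = 9
T: 1·1+3·0 = 1 | 3·0+4·0+1·1 = 1
Z: 1·6+3·5 = 21 | 3·0+4·4+1·5 = 21
gcd(1,3,3,4,1) = 1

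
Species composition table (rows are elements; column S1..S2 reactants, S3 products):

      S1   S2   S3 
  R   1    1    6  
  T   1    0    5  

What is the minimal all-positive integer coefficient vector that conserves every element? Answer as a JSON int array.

Coefficients: [5, 1, 1]

R: 5·1+1·1 = 6 | 1·6 = 6
T: 5·1+1·0 = 5 | 1·5 = 5
gcd(5,1,1) = 1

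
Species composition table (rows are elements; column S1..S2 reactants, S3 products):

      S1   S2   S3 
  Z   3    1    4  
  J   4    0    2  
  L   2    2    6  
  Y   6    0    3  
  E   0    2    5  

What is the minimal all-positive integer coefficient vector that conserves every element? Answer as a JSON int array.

Z: 1·3+5·1 = 8 | 2·4 = 8
J: 1·4+5·0 = 4 | 2·2 = 4
L: 1·2+5·2 = 12 | 2·6 = 12
Y: 1·6+5·0 = 6 | 2·3 = 6
E: 1·0+5·2 = 10 | 2·5 = 10
gcd(1,5,2) = 1

Coefficients: [1, 5, 2]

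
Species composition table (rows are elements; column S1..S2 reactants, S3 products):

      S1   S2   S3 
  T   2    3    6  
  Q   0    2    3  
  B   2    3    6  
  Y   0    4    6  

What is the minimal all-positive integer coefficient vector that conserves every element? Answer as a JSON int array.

T: 3·2+6·3 = 24 | 4·6 = 24
Q: 3·0+6·2 = 12 | 4·3 = 12
B: 3·2+6·3 = 24 | 4·6 = 24
Y: 3·0+6·4 = 24 | 4·6 = 24
gcd(3,6,4) = 1

Coefficients: [3, 6, 4]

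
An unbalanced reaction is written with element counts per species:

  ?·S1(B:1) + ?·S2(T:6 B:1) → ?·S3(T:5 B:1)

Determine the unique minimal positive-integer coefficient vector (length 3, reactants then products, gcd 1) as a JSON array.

Coefficients: [1, 5, 6]

T: 1·0+5·6 = 30 | 6·5 = 30
B: 1·1+5·1 = 6 | 6·1 = 6
gcd(1,5,6) = 1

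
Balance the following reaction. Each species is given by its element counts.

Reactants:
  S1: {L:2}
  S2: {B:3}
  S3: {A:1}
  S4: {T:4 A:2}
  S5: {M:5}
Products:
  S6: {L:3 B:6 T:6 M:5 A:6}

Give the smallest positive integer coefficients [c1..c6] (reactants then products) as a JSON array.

L: 3·2+4·0+6·0+3·0+2·0 = 6 | 2·3 = 6
B: 3·0+4·3+6·0+3·0+2·0 = 12 | 2·6 = 12
T: 3·0+4·0+6·0+3·4+2·0 = 12 | 2·6 = 12
M: 3·0+4·0+6·0+3·0+2·5 = 10 | 2·5 = 10
A: 3·0+4·0+6·1+3·2+2·0 = 12 | 2·6 = 12
gcd(3,4,6,3,2,2) = 1

Coefficients: [3, 4, 6, 3, 2, 2]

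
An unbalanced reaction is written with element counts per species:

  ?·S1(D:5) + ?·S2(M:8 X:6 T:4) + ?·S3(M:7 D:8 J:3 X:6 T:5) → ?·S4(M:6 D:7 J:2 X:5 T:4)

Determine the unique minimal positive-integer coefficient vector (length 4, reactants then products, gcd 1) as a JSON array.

M: 2·0+1·8+4·7 = 36 | 6·6 = 36
D: 2·5+1·0+4·8 = 42 | 6·7 = 42
J: 2·0+1·0+4·3 = 12 | 6·2 = 12
X: 2·0+1·6+4·6 = 30 | 6·5 = 30
T: 2·0+1·4+4·5 = 24 | 6·4 = 24
gcd(2,1,4,6) = 1

Coefficients: [2, 1, 4, 6]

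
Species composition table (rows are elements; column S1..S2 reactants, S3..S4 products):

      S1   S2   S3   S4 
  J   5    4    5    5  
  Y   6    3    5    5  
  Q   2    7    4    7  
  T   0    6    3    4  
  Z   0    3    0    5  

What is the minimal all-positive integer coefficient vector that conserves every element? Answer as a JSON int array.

Coefficients: [5, 5, 6, 3]

J: 5·5+5·4 = 45 | 6·5+3·5 = 45
Y: 5·6+5·3 = 45 | 6·5+3·5 = 45
Q: 5·2+5·7 = 45 | 6·4+3·7 = 45
T: 5·0+5·6 = 30 | 6·3+3·4 = 30
Z: 5·0+5·3 = 15 | 6·0+3·5 = 15
gcd(5,5,6,3) = 1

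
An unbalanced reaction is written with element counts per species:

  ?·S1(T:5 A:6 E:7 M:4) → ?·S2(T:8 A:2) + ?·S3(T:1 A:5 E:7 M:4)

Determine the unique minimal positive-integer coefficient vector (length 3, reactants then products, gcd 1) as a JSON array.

Coefficients: [2, 1, 2]

T: 2·5 = 10 | 1·8+2·1 = 10
A: 2·6 = 12 | 1·2+2·5 = 12
E: 2·7 = 14 | 1·0+2·7 = 14
M: 2·4 = 8 | 1·0+2·4 = 8
gcd(2,1,2) = 1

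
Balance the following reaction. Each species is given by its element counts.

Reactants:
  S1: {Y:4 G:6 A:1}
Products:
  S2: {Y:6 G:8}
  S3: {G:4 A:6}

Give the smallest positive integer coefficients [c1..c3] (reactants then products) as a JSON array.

Coefficients: [6, 4, 1]

Y: 6·4 = 24 | 4·6+1·0 = 24
G: 6·6 = 36 | 4·8+1·4 = 36
A: 6·1 = 6 | 4·0+1·6 = 6
gcd(6,4,1) = 1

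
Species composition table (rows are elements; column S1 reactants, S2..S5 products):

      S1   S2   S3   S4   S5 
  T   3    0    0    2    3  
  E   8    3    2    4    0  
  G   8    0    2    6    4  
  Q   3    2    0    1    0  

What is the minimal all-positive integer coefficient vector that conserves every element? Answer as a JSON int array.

T: 5·3 = 15 | 6·0+5·0+3·2+3·3 = 15
E: 5·8 = 40 | 6·3+5·2+3·4+3·0 = 40
G: 5·8 = 40 | 6·0+5·2+3·6+3·4 = 40
Q: 5·3 = 15 | 6·2+5·0+3·1+3·0 = 15
gcd(5,6,5,3,3) = 1

Coefficients: [5, 6, 5, 3, 3]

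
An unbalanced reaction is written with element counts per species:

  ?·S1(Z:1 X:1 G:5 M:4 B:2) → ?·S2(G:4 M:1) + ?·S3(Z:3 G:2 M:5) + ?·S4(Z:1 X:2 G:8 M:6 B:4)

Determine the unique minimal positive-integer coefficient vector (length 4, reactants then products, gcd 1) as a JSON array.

Z: 6·1 = 6 | 1·0+1·3+3·1 = 6
X: 6·1 = 6 | 1·0+1·0+3·2 = 6
G: 6·5 = 30 | 1·4+1·2+3·8 = 30
M: 6·4 = 24 | 1·1+1·5+3·6 = 24
B: 6·2 = 12 | 1·0+1·0+3·4 = 12
gcd(6,1,1,3) = 1

Coefficients: [6, 1, 1, 3]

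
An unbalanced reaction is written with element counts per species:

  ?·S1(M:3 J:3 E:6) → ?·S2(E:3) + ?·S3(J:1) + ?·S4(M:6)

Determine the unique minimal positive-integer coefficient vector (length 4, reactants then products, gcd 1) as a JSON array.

Coefficients: [2, 4, 6, 1]

M: 2·3 = 6 | 4·0+6·0+1·6 = 6
J: 2·3 = 6 | 4·0+6·1+1·0 = 6
E: 2·6 = 12 | 4·3+6·0+1·0 = 12
gcd(2,4,6,1) = 1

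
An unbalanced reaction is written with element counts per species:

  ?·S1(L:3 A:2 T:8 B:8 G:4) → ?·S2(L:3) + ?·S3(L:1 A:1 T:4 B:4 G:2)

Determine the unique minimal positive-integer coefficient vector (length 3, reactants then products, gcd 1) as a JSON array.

L: 3·3 = 9 | 1·3+6·1 = 9
A: 3·2 = 6 | 1·0+6·1 = 6
T: 3·8 = 24 | 1·0+6·4 = 24
B: 3·8 = 24 | 1·0+6·4 = 24
G: 3·4 = 12 | 1·0+6·2 = 12
gcd(3,1,6) = 1

Coefficients: [3, 1, 6]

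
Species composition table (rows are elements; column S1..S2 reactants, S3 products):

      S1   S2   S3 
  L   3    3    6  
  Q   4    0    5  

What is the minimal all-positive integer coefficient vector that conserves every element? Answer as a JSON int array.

L: 5·3+3·3 = 24 | 4·6 = 24
Q: 5·4+3·0 = 20 | 4·5 = 20
gcd(5,3,4) = 1

Coefficients: [5, 3, 4]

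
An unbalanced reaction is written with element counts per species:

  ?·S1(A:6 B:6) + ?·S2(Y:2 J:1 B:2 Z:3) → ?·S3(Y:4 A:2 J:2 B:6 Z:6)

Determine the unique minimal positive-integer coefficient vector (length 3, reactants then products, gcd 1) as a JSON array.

Y: 1·0+6·2 = 12 | 3·4 = 12
A: 1·6+6·0 = 6 | 3·2 = 6
J: 1·0+6·1 = 6 | 3·2 = 6
B: 1·6+6·2 = 18 | 3·6 = 18
Z: 1·0+6·3 = 18 | 3·6 = 18
gcd(1,6,3) = 1

Coefficients: [1, 6, 3]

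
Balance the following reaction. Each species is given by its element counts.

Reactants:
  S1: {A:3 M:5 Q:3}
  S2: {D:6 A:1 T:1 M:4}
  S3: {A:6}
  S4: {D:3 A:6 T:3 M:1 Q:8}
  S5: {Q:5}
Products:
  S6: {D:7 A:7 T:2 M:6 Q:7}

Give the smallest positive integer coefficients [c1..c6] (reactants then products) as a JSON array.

D: 2·0+6·6+3·0+2·3+4·0 = 42 | 6·7 = 42
A: 2·3+6·1+3·6+2·6+4·0 = 42 | 6·7 = 42
T: 2·0+6·1+3·0+2·3+4·0 = 12 | 6·2 = 12
M: 2·5+6·4+3·0+2·1+4·0 = 36 | 6·6 = 36
Q: 2·3+6·0+3·0+2·8+4·5 = 42 | 6·7 = 42
gcd(2,6,3,2,4,6) = 1

Coefficients: [2, 6, 3, 2, 4, 6]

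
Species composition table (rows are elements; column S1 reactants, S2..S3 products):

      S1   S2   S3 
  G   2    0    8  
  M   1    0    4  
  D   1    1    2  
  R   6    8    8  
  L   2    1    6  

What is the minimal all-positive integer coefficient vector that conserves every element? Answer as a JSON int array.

G: 4·2 = 8 | 2·0+1·8 = 8
M: 4·1 = 4 | 2·0+1·4 = 4
D: 4·1 = 4 | 2·1+1·2 = 4
R: 4·6 = 24 | 2·8+1·8 = 24
L: 4·2 = 8 | 2·1+1·6 = 8
gcd(4,2,1) = 1

Coefficients: [4, 2, 1]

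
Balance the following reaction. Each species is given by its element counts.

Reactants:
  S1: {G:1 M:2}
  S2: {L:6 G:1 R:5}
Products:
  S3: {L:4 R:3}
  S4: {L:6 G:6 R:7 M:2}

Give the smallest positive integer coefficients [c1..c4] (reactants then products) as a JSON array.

Coefficients: [1, 5, 6, 1]

L: 1·0+5·6 = 30 | 6·4+1·6 = 30
G: 1·1+5·1 = 6 | 6·0+1·6 = 6
R: 1·0+5·5 = 25 | 6·3+1·7 = 25
M: 1·2+5·0 = 2 | 6·0+1·2 = 2
gcd(1,5,6,1) = 1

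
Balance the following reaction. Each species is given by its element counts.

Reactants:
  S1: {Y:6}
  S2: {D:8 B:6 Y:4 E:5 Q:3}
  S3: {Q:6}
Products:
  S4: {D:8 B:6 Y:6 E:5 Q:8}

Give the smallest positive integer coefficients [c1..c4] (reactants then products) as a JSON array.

D: 2·0+6·8+5·0 = 48 | 6·8 = 48
B: 2·0+6·6+5·0 = 36 | 6·6 = 36
Y: 2·6+6·4+5·0 = 36 | 6·6 = 36
E: 2·0+6·5+5·0 = 30 | 6·5 = 30
Q: 2·0+6·3+5·6 = 48 | 6·8 = 48
gcd(2,6,5,6) = 1

Coefficients: [2, 6, 5, 6]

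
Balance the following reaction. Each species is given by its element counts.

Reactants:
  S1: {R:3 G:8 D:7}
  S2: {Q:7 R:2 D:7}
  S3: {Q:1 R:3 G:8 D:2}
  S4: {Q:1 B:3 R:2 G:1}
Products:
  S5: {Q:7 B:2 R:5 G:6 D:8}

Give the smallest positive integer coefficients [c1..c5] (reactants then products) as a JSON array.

Q: 1·0+5·7+3·1+4·1 = 42 | 6·7 = 42
B: 1·0+5·0+3·0+4·3 = 12 | 6·2 = 12
R: 1·3+5·2+3·3+4·2 = 30 | 6·5 = 30
G: 1·8+5·0+3·8+4·1 = 36 | 6·6 = 36
D: 1·7+5·7+3·2+4·0 = 48 | 6·8 = 48
gcd(1,5,3,4,6) = 1

Coefficients: [1, 5, 3, 4, 6]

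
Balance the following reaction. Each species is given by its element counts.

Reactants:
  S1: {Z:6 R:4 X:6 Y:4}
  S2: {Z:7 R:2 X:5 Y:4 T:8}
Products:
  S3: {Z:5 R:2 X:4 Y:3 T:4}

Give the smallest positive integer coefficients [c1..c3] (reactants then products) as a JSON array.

Coefficients: [1, 2, 4]

Z: 1·6+2·7 = 20 | 4·5 = 20
R: 1·4+2·2 = 8 | 4·2 = 8
X: 1·6+2·5 = 16 | 4·4 = 16
Y: 1·4+2·4 = 12 | 4·3 = 12
T: 1·0+2·8 = 16 | 4·4 = 16
gcd(1,2,4) = 1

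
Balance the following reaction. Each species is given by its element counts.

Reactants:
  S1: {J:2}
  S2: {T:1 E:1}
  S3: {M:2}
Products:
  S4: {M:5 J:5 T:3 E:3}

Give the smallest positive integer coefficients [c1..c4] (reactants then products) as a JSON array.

M: 5·0+6·0+5·2 = 10 | 2·5 = 10
J: 5·2+6·0+5·0 = 10 | 2·5 = 10
T: 5·0+6·1+5·0 = 6 | 2·3 = 6
E: 5·0+6·1+5·0 = 6 | 2·3 = 6
gcd(5,6,5,2) = 1

Coefficients: [5, 6, 5, 2]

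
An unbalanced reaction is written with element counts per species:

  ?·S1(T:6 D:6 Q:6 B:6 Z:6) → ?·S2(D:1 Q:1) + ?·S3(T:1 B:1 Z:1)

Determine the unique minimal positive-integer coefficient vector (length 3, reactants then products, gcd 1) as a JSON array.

T: 1·6 = 6 | 6·0+6·1 = 6
D: 1·6 = 6 | 6·1+6·0 = 6
Q: 1·6 = 6 | 6·1+6·0 = 6
B: 1·6 = 6 | 6·0+6·1 = 6
Z: 1·6 = 6 | 6·0+6·1 = 6
gcd(1,6,6) = 1

Coefficients: [1, 6, 6]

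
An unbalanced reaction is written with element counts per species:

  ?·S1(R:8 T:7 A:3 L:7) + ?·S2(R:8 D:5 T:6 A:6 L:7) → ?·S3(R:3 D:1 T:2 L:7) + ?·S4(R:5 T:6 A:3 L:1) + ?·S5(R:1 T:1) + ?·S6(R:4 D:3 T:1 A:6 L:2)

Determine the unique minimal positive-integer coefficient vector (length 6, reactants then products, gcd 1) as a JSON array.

R: 3·8+2·8 = 40 | 4·3+3·5+5·1+2·4 = 40
D: 3·0+2·5 = 10 | 4·1+3·0+5·0+2·3 = 10
T: 3·7+2·6 = 33 | 4·2+3·6+5·1+2·1 = 33
A: 3·3+2·6 = 21 | 4·0+3·3+5·0+2·6 = 21
L: 3·7+2·7 = 35 | 4·7+3·1+5·0+2·2 = 35
gcd(3,2,4,3,5,2) = 1

Coefficients: [3, 2, 4, 3, 5, 2]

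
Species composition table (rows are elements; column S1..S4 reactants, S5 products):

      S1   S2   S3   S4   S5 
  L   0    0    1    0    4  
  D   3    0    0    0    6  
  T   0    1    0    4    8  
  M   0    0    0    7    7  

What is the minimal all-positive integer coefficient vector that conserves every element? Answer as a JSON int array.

L: 2·0+4·0+4·1+1·0 = 4 | 1·4 = 4
D: 2·3+4·0+4·0+1·0 = 6 | 1·6 = 6
T: 2·0+4·1+4·0+1·4 = 8 | 1·8 = 8
M: 2·0+4·0+4·0+1·7 = 7 | 1·7 = 7
gcd(2,4,4,1,1) = 1

Coefficients: [2, 4, 4, 1, 1]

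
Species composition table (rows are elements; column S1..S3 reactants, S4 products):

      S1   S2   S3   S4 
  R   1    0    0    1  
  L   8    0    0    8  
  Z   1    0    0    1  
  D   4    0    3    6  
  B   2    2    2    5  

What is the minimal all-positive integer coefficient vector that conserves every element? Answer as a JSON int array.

Coefficients: [6, 5, 4, 6]

R: 6·1+5·0+4·0 = 6 | 6·1 = 6
L: 6·8+5·0+4·0 = 48 | 6·8 = 48
Z: 6·1+5·0+4·0 = 6 | 6·1 = 6
D: 6·4+5·0+4·3 = 36 | 6·6 = 36
B: 6·2+5·2+4·2 = 30 | 6·5 = 30
gcd(6,5,4,6) = 1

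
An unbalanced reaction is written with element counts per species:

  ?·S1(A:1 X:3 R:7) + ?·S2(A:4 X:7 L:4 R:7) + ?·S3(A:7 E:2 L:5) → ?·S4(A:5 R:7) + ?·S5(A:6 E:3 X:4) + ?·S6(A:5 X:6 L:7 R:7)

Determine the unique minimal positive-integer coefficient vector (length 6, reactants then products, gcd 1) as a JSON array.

A: 1·1+5·4+3·7 = 42 | 1·5+2·6+5·5 = 42
E: 1·0+5·0+3·2 = 6 | 1·0+2·3+5·0 = 6
X: 1·3+5·7+3·0 = 38 | 1·0+2·4+5·6 = 38
L: 1·0+5·4+3·5 = 35 | 1·0+2·0+5·7 = 35
R: 1·7+5·7+3·0 = 42 | 1·7+2·0+5·7 = 42
gcd(1,5,3,1,2,5) = 1

Coefficients: [1, 5, 3, 1, 2, 5]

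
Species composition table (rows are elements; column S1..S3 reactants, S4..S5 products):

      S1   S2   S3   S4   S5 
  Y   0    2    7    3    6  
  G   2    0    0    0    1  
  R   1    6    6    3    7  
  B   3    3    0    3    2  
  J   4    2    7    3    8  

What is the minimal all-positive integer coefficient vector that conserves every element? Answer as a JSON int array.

Coefficients: [3, 2, 5, 1, 6]

Y: 3·0+2·2+5·7 = 39 | 1·3+6·6 = 39
G: 3·2+2·0+5·0 = 6 | 1·0+6·1 = 6
R: 3·1+2·6+5·6 = 45 | 1·3+6·7 = 45
B: 3·3+2·3+5·0 = 15 | 1·3+6·2 = 15
J: 3·4+2·2+5·7 = 51 | 1·3+6·8 = 51
gcd(3,2,5,1,6) = 1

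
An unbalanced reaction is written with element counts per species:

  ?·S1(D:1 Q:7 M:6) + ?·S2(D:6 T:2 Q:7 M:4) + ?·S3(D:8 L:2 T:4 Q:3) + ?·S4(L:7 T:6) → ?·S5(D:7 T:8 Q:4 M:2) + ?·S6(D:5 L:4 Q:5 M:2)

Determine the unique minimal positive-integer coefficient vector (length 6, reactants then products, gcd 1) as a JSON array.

D: 1·1+4·6+5·8+2·0 = 65 | 5·7+6·5 = 65
L: 1·0+4·0+5·2+2·7 = 24 | 5·0+6·4 = 24
T: 1·0+4·2+5·4+2·6 = 40 | 5·8+6·0 = 40
Q: 1·7+4·7+5·3+2·0 = 50 | 5·4+6·5 = 50
M: 1·6+4·4+5·0+2·0 = 22 | 5·2+6·2 = 22
gcd(1,4,5,2,5,6) = 1

Coefficients: [1, 4, 5, 2, 5, 6]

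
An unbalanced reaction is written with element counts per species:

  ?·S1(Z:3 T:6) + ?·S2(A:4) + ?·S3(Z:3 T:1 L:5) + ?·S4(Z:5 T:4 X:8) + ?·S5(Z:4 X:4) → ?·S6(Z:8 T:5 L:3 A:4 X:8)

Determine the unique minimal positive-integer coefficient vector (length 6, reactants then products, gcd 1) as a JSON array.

Z: 1·3+5·0+3·3+4·5+2·4 = 40 | 5·8 = 40
T: 1·6+5·0+3·1+4·4+2·0 = 25 | 5·5 = 25
L: 1·0+5·0+3·5+4·0+2·0 = 15 | 5·3 = 15
A: 1·0+5·4+3·0+4·0+2·0 = 20 | 5·4 = 20
X: 1·0+5·0+3·0+4·8+2·4 = 40 | 5·8 = 40
gcd(1,5,3,4,2,5) = 1

Coefficients: [1, 5, 3, 4, 2, 5]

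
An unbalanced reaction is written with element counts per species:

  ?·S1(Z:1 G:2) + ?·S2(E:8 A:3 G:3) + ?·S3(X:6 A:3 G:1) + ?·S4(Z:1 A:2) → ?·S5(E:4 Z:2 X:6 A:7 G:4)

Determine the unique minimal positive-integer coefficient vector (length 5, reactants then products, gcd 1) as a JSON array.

E: 3·0+2·8+4·0+5·0 = 16 | 4·4 = 16
Z: 3·1+2·0+4·0+5·1 = 8 | 4·2 = 8
X: 3·0+2·0+4·6+5·0 = 24 | 4·6 = 24
A: 3·0+2·3+4·3+5·2 = 28 | 4·7 = 28
G: 3·2+2·3+4·1+5·0 = 16 | 4·4 = 16
gcd(3,2,4,5,4) = 1

Coefficients: [3, 2, 4, 5, 4]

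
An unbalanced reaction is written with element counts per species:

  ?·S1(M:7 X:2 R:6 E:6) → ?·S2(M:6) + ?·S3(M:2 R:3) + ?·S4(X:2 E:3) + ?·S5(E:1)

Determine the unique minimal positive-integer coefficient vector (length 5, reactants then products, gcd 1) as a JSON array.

Coefficients: [2, 1, 4, 2, 6]

M: 2·7 = 14 | 1·6+4·2+2·0+6·0 = 14
X: 2·2 = 4 | 1·0+4·0+2·2+6·0 = 4
R: 2·6 = 12 | 1·0+4·3+2·0+6·0 = 12
E: 2·6 = 12 | 1·0+4·0+2·3+6·1 = 12
gcd(2,1,4,2,6) = 1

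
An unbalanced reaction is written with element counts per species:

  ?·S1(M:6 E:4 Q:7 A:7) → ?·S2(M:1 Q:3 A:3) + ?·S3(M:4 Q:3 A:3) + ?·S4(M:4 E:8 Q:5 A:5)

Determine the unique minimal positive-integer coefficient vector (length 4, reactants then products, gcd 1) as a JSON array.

Coefficients: [6, 4, 5, 3]

M: 6·6 = 36 | 4·1+5·4+3·4 = 36
E: 6·4 = 24 | 4·0+5·0+3·8 = 24
Q: 6·7 = 42 | 4·3+5·3+3·5 = 42
A: 6·7 = 42 | 4·3+5·3+3·5 = 42
gcd(6,4,5,3) = 1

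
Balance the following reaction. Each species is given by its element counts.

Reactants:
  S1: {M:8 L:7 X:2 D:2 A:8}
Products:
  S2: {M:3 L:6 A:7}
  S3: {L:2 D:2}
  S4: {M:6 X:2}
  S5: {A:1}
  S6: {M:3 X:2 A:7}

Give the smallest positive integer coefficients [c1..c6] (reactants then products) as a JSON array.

Coefficients: [6, 5, 6, 5, 6, 1]

M: 6·8 = 48 | 5·3+6·0+5·6+6·0+1·3 = 48
L: 6·7 = 42 | 5·6+6·2+5·0+6·0+1·0 = 42
X: 6·2 = 12 | 5·0+6·0+5·2+6·0+1·2 = 12
D: 6·2 = 12 | 5·0+6·2+5·0+6·0+1·0 = 12
A: 6·8 = 48 | 5·7+6·0+5·0+6·1+1·7 = 48
gcd(6,5,6,5,6,1) = 1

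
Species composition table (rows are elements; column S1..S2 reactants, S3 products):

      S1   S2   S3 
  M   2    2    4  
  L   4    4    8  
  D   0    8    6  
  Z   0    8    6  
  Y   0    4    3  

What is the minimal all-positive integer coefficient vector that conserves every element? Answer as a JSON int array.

M: 5·2+3·2 = 16 | 4·4 = 16
L: 5·4+3·4 = 32 | 4·8 = 32
D: 5·0+3·8 = 24 | 4·6 = 24
Z: 5·0+3·8 = 24 | 4·6 = 24
Y: 5·0+3·4 = 12 | 4·3 = 12
gcd(5,3,4) = 1

Coefficients: [5, 3, 4]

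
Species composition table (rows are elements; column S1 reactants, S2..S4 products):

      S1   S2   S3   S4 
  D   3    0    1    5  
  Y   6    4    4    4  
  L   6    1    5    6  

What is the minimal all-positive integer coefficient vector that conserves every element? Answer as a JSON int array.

D: 2·3 = 6 | 1·0+1·1+1·5 = 6
Y: 2·6 = 12 | 1·4+1·4+1·4 = 12
L: 2·6 = 12 | 1·1+1·5+1·6 = 12
gcd(2,1,1,1) = 1

Coefficients: [2, 1, 1, 1]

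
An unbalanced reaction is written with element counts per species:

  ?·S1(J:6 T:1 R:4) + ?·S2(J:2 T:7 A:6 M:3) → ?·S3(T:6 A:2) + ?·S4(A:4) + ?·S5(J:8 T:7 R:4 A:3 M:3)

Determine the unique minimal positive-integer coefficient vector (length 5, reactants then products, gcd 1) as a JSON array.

Coefficients: [6, 6, 1, 4, 6]

J: 6·6+6·2 = 48 | 1·0+4·0+6·8 = 48
T: 6·1+6·7 = 48 | 1·6+4·0+6·7 = 48
R: 6·4+6·0 = 24 | 1·0+4·0+6·4 = 24
A: 6·0+6·6 = 36 | 1·2+4·4+6·3 = 36
M: 6·0+6·3 = 18 | 1·0+4·0+6·3 = 18
gcd(6,6,1,4,6) = 1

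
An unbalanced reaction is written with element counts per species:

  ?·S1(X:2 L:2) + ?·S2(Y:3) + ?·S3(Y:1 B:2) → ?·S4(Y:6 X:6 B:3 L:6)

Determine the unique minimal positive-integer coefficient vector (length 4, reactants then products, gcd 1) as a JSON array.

Coefficients: [6, 3, 3, 2]

Y: 6·0+3·3+3·1 = 12 | 2·6 = 12
X: 6·2+3·0+3·0 = 12 | 2·6 = 12
B: 6·0+3·0+3·2 = 6 | 2·3 = 6
L: 6·2+3·0+3·0 = 12 | 2·6 = 12
gcd(6,3,3,2) = 1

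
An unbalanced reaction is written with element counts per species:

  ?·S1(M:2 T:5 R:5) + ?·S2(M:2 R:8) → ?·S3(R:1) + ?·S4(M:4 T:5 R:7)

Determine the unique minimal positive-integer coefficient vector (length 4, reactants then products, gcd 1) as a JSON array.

M: 1·2+1·2 = 4 | 6·0+1·4 = 4
T: 1·5+1·0 = 5 | 6·0+1·5 = 5
R: 1·5+1·8 = 13 | 6·1+1·7 = 13
gcd(1,1,6,1) = 1

Coefficients: [1, 1, 6, 1]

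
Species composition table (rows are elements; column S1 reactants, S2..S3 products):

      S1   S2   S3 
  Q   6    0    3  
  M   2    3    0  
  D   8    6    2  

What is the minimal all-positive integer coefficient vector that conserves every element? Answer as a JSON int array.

Coefficients: [3, 2, 6]

Q: 3·6 = 18 | 2·0+6·3 = 18
M: 3·2 = 6 | 2·3+6·0 = 6
D: 3·8 = 24 | 2·6+6·2 = 24
gcd(3,2,6) = 1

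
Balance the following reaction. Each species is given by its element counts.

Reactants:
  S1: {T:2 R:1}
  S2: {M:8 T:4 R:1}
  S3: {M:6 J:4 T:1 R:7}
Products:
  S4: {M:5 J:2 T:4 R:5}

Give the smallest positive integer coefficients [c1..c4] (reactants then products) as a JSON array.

Coefficients: [5, 1, 2, 4]

M: 5·0+1·8+2·6 = 20 | 4·5 = 20
J: 5·0+1·0+2·4 = 8 | 4·2 = 8
T: 5·2+1·4+2·1 = 16 | 4·4 = 16
R: 5·1+1·1+2·7 = 20 | 4·5 = 20
gcd(5,1,2,4) = 1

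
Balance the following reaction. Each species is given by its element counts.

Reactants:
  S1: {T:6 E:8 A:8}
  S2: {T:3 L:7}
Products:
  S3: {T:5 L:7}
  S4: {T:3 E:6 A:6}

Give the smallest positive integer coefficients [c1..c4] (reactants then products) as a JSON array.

T: 3·6+3·3 = 27 | 3·5+4·3 = 27
E: 3·8+3·0 = 24 | 3·0+4·6 = 24
L: 3·0+3·7 = 21 | 3·7+4·0 = 21
A: 3·8+3·0 = 24 | 3·0+4·6 = 24
gcd(3,3,3,4) = 1

Coefficients: [3, 3, 3, 4]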